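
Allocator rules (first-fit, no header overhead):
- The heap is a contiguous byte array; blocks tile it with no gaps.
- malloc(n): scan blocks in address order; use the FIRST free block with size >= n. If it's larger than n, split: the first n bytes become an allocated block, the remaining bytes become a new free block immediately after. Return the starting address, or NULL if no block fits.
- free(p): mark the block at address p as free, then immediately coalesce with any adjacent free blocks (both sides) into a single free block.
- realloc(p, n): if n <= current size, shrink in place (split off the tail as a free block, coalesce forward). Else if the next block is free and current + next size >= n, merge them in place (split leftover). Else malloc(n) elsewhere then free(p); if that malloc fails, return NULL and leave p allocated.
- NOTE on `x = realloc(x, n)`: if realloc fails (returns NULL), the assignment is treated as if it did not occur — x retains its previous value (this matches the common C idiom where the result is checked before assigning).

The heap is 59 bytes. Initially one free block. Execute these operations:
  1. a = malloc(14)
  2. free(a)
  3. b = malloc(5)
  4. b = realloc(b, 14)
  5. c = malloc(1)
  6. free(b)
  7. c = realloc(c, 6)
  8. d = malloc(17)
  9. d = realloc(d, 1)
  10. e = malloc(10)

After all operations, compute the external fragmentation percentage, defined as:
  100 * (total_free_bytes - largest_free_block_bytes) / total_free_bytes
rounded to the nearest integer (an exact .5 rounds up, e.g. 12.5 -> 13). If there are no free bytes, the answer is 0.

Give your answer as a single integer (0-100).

Op 1: a = malloc(14) -> a = 0; heap: [0-13 ALLOC][14-58 FREE]
Op 2: free(a) -> (freed a); heap: [0-58 FREE]
Op 3: b = malloc(5) -> b = 0; heap: [0-4 ALLOC][5-58 FREE]
Op 4: b = realloc(b, 14) -> b = 0; heap: [0-13 ALLOC][14-58 FREE]
Op 5: c = malloc(1) -> c = 14; heap: [0-13 ALLOC][14-14 ALLOC][15-58 FREE]
Op 6: free(b) -> (freed b); heap: [0-13 FREE][14-14 ALLOC][15-58 FREE]
Op 7: c = realloc(c, 6) -> c = 14; heap: [0-13 FREE][14-19 ALLOC][20-58 FREE]
Op 8: d = malloc(17) -> d = 20; heap: [0-13 FREE][14-19 ALLOC][20-36 ALLOC][37-58 FREE]
Op 9: d = realloc(d, 1) -> d = 20; heap: [0-13 FREE][14-19 ALLOC][20-20 ALLOC][21-58 FREE]
Op 10: e = malloc(10) -> e = 0; heap: [0-9 ALLOC][10-13 FREE][14-19 ALLOC][20-20 ALLOC][21-58 FREE]
Free blocks: [4 38] total_free=42 largest=38 -> 100*(42-38)/42 = 400/42 ≈ 9.524 -> rounds to 10

Answer: 10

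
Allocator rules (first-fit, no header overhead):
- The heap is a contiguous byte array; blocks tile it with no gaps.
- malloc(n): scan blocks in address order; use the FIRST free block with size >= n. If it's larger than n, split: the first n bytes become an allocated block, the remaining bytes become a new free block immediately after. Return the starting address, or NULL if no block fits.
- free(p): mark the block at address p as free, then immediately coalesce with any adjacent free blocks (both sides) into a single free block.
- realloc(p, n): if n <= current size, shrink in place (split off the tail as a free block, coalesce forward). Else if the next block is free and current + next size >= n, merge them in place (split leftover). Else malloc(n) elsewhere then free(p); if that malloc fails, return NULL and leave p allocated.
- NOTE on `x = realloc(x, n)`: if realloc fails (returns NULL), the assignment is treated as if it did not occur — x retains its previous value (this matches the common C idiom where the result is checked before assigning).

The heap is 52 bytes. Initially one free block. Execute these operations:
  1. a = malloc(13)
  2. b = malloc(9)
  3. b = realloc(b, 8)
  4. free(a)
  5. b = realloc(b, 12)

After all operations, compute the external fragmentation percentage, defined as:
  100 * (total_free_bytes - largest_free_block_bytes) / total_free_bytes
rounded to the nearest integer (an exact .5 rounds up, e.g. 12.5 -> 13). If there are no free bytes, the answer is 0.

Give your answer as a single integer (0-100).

Op 1: a = malloc(13) -> a = 0; heap: [0-12 ALLOC][13-51 FREE]
Op 2: b = malloc(9) -> b = 13; heap: [0-12 ALLOC][13-21 ALLOC][22-51 FREE]
Op 3: b = realloc(b, 8) -> b = 13; heap: [0-12 ALLOC][13-20 ALLOC][21-51 FREE]
Op 4: free(a) -> (freed a); heap: [0-12 FREE][13-20 ALLOC][21-51 FREE]
Op 5: b = realloc(b, 12) -> b = 13; heap: [0-12 FREE][13-24 ALLOC][25-51 FREE]
Free blocks: [13 27] total_free=40 largest=27 -> 100*(40-27)/40 = 1300/40 = 32.5 -> rounds to 33

Answer: 33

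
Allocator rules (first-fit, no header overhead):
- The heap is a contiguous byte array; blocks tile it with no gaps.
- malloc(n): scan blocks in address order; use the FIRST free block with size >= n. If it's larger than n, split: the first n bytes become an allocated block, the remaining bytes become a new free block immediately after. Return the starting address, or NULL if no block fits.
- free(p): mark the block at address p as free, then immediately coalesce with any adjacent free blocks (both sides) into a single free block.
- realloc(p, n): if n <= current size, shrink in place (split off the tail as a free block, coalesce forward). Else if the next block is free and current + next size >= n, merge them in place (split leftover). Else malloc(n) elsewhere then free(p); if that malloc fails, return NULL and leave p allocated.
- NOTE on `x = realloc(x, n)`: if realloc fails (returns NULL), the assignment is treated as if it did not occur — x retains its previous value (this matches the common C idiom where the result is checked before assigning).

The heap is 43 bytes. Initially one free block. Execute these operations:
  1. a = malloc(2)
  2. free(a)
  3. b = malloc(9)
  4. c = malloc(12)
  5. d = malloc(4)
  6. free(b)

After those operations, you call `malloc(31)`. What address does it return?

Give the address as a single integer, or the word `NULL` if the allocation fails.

Op 1: a = malloc(2) -> a = 0; heap: [0-1 ALLOC][2-42 FREE]
Op 2: free(a) -> (freed a); heap: [0-42 FREE]
Op 3: b = malloc(9) -> b = 0; heap: [0-8 ALLOC][9-42 FREE]
Op 4: c = malloc(12) -> c = 9; heap: [0-8 ALLOC][9-20 ALLOC][21-42 FREE]
Op 5: d = malloc(4) -> d = 21; heap: [0-8 ALLOC][9-20 ALLOC][21-24 ALLOC][25-42 FREE]
Op 6: free(b) -> (freed b); heap: [0-8 FREE][9-20 ALLOC][21-24 ALLOC][25-42 FREE]
malloc(31): first-fit scan over [0-8 FREE][9-20 ALLOC][21-24 ALLOC][25-42 FREE] -> NULL

Answer: NULL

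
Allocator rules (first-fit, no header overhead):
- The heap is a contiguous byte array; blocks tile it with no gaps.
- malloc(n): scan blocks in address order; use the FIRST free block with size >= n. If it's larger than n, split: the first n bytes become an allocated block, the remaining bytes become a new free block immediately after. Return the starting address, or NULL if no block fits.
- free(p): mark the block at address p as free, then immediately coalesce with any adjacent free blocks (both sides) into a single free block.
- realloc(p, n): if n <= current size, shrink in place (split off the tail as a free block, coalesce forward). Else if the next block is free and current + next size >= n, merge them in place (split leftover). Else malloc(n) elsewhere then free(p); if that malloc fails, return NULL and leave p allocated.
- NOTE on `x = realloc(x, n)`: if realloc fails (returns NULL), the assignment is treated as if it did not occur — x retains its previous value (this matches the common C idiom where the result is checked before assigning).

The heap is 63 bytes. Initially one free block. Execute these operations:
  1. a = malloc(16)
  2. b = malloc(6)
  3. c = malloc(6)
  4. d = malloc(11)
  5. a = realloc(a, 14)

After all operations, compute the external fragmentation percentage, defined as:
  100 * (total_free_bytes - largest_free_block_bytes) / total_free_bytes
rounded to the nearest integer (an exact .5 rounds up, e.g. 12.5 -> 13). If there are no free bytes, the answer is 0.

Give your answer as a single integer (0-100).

Op 1: a = malloc(16) -> a = 0; heap: [0-15 ALLOC][16-62 FREE]
Op 2: b = malloc(6) -> b = 16; heap: [0-15 ALLOC][16-21 ALLOC][22-62 FREE]
Op 3: c = malloc(6) -> c = 22; heap: [0-15 ALLOC][16-21 ALLOC][22-27 ALLOC][28-62 FREE]
Op 4: d = malloc(11) -> d = 28; heap: [0-15 ALLOC][16-21 ALLOC][22-27 ALLOC][28-38 ALLOC][39-62 FREE]
Op 5: a = realloc(a, 14) -> a = 0; heap: [0-13 ALLOC][14-15 FREE][16-21 ALLOC][22-27 ALLOC][28-38 ALLOC][39-62 FREE]
Free blocks: [2 24] total_free=26 largest=24 -> 100*(26-24)/26 = 200/26 ≈ 7.692 -> rounds to 8

Answer: 8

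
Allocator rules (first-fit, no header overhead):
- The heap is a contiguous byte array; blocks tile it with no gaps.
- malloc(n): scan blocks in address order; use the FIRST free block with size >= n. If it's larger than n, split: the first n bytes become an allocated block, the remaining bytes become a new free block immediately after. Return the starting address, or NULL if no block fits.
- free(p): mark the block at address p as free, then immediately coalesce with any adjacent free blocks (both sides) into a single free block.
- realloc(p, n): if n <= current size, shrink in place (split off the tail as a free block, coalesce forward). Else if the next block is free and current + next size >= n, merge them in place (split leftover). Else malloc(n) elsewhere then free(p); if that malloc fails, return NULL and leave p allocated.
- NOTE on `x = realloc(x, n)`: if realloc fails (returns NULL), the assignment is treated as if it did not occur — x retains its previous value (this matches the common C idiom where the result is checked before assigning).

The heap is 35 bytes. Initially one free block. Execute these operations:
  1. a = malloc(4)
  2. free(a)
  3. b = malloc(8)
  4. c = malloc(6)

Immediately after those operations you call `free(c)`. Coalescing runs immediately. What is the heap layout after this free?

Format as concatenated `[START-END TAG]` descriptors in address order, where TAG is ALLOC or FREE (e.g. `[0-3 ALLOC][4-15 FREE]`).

Answer: [0-7 ALLOC][8-34 FREE]

Derivation:
Op 1: a = malloc(4) -> a = 0; heap: [0-3 ALLOC][4-34 FREE]
Op 2: free(a) -> (freed a); heap: [0-34 FREE]
Op 3: b = malloc(8) -> b = 0; heap: [0-7 ALLOC][8-34 FREE]
Op 4: c = malloc(6) -> c = 8; heap: [0-7 ALLOC][8-13 ALLOC][14-34 FREE]
free(c): c = 8 -> block [8-13 ALLOC]; mark free, coalesce with adjacent free neighbors -> [0-7 ALLOC][8-34 FREE]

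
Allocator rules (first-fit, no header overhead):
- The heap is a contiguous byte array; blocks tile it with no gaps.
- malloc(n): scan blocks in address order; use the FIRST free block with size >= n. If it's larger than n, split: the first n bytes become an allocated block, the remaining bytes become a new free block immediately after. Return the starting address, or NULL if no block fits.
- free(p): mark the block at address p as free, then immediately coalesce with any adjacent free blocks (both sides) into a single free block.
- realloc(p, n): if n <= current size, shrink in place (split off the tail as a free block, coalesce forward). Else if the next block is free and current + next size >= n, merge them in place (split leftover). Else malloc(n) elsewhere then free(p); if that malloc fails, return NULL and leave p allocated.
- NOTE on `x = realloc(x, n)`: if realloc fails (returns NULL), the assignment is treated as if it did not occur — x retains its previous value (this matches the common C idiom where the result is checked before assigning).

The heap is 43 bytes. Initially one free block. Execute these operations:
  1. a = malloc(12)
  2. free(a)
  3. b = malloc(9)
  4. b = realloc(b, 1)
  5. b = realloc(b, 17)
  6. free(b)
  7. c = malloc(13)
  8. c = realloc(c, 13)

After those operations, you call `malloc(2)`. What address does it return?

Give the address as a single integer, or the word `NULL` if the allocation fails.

Op 1: a = malloc(12) -> a = 0; heap: [0-11 ALLOC][12-42 FREE]
Op 2: free(a) -> (freed a); heap: [0-42 FREE]
Op 3: b = malloc(9) -> b = 0; heap: [0-8 ALLOC][9-42 FREE]
Op 4: b = realloc(b, 1) -> b = 0; heap: [0-0 ALLOC][1-42 FREE]
Op 5: b = realloc(b, 17) -> b = 0; heap: [0-16 ALLOC][17-42 FREE]
Op 6: free(b) -> (freed b); heap: [0-42 FREE]
Op 7: c = malloc(13) -> c = 0; heap: [0-12 ALLOC][13-42 FREE]
Op 8: c = realloc(c, 13) -> c = 0; heap: [0-12 ALLOC][13-42 FREE]
malloc(2): first-fit scan over [0-12 ALLOC][13-42 FREE] -> 13

Answer: 13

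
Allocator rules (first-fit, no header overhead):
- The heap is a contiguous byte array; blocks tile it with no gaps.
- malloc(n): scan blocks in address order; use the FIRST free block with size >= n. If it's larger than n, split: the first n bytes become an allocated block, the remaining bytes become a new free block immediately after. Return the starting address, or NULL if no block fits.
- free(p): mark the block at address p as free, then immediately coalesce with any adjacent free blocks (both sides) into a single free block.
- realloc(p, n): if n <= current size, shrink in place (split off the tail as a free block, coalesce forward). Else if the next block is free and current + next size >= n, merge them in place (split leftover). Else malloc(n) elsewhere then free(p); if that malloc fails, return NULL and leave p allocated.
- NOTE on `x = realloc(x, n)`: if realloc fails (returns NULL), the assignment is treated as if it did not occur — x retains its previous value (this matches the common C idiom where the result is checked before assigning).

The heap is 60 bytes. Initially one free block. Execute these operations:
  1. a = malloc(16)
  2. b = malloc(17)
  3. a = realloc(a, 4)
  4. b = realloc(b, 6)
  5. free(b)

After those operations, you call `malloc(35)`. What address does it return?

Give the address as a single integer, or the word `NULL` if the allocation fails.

Op 1: a = malloc(16) -> a = 0; heap: [0-15 ALLOC][16-59 FREE]
Op 2: b = malloc(17) -> b = 16; heap: [0-15 ALLOC][16-32 ALLOC][33-59 FREE]
Op 3: a = realloc(a, 4) -> a = 0; heap: [0-3 ALLOC][4-15 FREE][16-32 ALLOC][33-59 FREE]
Op 4: b = realloc(b, 6) -> b = 16; heap: [0-3 ALLOC][4-15 FREE][16-21 ALLOC][22-59 FREE]
Op 5: free(b) -> (freed b); heap: [0-3 ALLOC][4-59 FREE]
malloc(35): first-fit scan over [0-3 ALLOC][4-59 FREE] -> 4

Answer: 4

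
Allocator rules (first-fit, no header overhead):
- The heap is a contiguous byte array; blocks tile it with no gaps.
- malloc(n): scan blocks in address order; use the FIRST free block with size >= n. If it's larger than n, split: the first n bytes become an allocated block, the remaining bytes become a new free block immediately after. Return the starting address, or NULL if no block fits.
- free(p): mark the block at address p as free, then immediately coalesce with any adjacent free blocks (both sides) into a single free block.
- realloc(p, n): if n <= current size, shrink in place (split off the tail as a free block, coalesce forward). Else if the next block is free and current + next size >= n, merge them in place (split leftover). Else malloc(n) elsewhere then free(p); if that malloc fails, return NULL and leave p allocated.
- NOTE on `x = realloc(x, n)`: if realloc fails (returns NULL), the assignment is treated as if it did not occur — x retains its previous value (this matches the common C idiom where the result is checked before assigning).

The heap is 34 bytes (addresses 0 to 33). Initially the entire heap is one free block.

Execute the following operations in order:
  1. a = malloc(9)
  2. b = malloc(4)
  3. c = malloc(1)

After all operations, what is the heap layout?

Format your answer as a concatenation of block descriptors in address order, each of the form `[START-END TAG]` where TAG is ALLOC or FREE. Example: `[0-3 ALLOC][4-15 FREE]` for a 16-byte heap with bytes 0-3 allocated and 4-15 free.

Answer: [0-8 ALLOC][9-12 ALLOC][13-13 ALLOC][14-33 FREE]

Derivation:
Op 1: a = malloc(9) -> a = 0; heap: [0-8 ALLOC][9-33 FREE]
Op 2: b = malloc(4) -> b = 9; heap: [0-8 ALLOC][9-12 ALLOC][13-33 FREE]
Op 3: c = malloc(1) -> c = 13; heap: [0-8 ALLOC][9-12 ALLOC][13-13 ALLOC][14-33 FREE]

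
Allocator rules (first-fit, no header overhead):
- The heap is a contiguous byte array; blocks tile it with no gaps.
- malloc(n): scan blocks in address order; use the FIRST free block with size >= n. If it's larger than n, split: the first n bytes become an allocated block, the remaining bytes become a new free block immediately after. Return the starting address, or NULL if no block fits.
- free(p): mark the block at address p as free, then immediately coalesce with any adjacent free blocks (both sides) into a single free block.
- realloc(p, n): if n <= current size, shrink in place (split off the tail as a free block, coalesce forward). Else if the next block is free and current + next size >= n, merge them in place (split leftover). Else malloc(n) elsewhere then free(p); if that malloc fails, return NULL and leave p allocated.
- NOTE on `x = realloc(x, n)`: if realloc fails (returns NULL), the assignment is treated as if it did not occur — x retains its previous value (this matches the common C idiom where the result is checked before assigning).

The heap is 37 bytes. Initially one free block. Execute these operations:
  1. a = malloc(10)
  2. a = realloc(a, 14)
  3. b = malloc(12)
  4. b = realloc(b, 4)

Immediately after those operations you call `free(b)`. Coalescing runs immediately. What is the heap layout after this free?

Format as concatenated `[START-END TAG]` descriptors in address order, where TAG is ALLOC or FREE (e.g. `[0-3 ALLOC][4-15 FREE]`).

Answer: [0-13 ALLOC][14-36 FREE]

Derivation:
Op 1: a = malloc(10) -> a = 0; heap: [0-9 ALLOC][10-36 FREE]
Op 2: a = realloc(a, 14) -> a = 0; heap: [0-13 ALLOC][14-36 FREE]
Op 3: b = malloc(12) -> b = 14; heap: [0-13 ALLOC][14-25 ALLOC][26-36 FREE]
Op 4: b = realloc(b, 4) -> b = 14; heap: [0-13 ALLOC][14-17 ALLOC][18-36 FREE]
free(b): b = 14 -> block [14-17 ALLOC]; mark free, coalesce with adjacent free neighbors -> [0-13 ALLOC][14-36 FREE]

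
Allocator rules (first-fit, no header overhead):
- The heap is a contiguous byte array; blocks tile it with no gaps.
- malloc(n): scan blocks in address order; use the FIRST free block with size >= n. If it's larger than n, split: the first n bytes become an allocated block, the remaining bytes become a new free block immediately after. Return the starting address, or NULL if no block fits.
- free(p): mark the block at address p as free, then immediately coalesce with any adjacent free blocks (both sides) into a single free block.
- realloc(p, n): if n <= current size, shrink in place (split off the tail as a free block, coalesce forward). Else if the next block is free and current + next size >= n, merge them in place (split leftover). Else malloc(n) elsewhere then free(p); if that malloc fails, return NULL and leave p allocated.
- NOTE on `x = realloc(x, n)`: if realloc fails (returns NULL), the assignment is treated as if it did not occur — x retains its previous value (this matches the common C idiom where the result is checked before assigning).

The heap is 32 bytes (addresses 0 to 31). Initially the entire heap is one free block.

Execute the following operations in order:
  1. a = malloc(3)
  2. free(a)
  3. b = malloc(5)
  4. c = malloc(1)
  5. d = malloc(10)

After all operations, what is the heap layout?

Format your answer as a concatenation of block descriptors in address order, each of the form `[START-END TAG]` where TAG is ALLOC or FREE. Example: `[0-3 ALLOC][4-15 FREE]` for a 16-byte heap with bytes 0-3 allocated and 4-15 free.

Answer: [0-4 ALLOC][5-5 ALLOC][6-15 ALLOC][16-31 FREE]

Derivation:
Op 1: a = malloc(3) -> a = 0; heap: [0-2 ALLOC][3-31 FREE]
Op 2: free(a) -> (freed a); heap: [0-31 FREE]
Op 3: b = malloc(5) -> b = 0; heap: [0-4 ALLOC][5-31 FREE]
Op 4: c = malloc(1) -> c = 5; heap: [0-4 ALLOC][5-5 ALLOC][6-31 FREE]
Op 5: d = malloc(10) -> d = 6; heap: [0-4 ALLOC][5-5 ALLOC][6-15 ALLOC][16-31 FREE]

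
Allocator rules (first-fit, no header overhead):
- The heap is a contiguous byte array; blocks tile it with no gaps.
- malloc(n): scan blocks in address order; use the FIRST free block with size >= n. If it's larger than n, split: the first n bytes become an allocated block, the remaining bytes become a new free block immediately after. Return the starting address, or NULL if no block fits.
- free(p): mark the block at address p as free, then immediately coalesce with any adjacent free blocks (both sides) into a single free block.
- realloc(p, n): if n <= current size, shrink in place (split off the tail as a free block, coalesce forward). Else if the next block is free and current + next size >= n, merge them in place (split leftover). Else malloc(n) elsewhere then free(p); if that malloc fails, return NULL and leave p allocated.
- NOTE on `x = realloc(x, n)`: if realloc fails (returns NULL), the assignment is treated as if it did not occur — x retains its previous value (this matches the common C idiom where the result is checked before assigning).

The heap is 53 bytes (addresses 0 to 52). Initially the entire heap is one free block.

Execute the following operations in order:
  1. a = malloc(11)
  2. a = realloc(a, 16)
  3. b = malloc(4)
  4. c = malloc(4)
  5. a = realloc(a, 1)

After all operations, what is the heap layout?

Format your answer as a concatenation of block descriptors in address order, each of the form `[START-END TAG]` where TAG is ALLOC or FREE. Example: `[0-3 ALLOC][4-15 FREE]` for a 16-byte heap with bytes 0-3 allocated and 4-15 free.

Op 1: a = malloc(11) -> a = 0; heap: [0-10 ALLOC][11-52 FREE]
Op 2: a = realloc(a, 16) -> a = 0; heap: [0-15 ALLOC][16-52 FREE]
Op 3: b = malloc(4) -> b = 16; heap: [0-15 ALLOC][16-19 ALLOC][20-52 FREE]
Op 4: c = malloc(4) -> c = 20; heap: [0-15 ALLOC][16-19 ALLOC][20-23 ALLOC][24-52 FREE]
Op 5: a = realloc(a, 1) -> a = 0; heap: [0-0 ALLOC][1-15 FREE][16-19 ALLOC][20-23 ALLOC][24-52 FREE]

Answer: [0-0 ALLOC][1-15 FREE][16-19 ALLOC][20-23 ALLOC][24-52 FREE]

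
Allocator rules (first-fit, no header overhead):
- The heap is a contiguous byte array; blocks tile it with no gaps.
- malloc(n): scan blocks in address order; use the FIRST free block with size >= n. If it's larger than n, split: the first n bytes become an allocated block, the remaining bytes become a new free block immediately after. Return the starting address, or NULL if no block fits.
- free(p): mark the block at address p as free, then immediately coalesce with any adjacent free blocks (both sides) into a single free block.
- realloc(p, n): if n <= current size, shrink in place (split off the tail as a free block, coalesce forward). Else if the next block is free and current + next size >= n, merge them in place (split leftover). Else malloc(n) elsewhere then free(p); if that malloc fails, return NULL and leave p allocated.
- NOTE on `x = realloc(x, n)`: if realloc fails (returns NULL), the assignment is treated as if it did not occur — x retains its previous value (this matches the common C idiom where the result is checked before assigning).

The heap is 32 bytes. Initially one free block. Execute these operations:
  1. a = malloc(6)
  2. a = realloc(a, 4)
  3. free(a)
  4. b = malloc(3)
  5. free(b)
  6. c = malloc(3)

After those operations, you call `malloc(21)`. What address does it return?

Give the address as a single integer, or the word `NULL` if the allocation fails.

Op 1: a = malloc(6) -> a = 0; heap: [0-5 ALLOC][6-31 FREE]
Op 2: a = realloc(a, 4) -> a = 0; heap: [0-3 ALLOC][4-31 FREE]
Op 3: free(a) -> (freed a); heap: [0-31 FREE]
Op 4: b = malloc(3) -> b = 0; heap: [0-2 ALLOC][3-31 FREE]
Op 5: free(b) -> (freed b); heap: [0-31 FREE]
Op 6: c = malloc(3) -> c = 0; heap: [0-2 ALLOC][3-31 FREE]
malloc(21): first-fit scan over [0-2 ALLOC][3-31 FREE] -> 3

Answer: 3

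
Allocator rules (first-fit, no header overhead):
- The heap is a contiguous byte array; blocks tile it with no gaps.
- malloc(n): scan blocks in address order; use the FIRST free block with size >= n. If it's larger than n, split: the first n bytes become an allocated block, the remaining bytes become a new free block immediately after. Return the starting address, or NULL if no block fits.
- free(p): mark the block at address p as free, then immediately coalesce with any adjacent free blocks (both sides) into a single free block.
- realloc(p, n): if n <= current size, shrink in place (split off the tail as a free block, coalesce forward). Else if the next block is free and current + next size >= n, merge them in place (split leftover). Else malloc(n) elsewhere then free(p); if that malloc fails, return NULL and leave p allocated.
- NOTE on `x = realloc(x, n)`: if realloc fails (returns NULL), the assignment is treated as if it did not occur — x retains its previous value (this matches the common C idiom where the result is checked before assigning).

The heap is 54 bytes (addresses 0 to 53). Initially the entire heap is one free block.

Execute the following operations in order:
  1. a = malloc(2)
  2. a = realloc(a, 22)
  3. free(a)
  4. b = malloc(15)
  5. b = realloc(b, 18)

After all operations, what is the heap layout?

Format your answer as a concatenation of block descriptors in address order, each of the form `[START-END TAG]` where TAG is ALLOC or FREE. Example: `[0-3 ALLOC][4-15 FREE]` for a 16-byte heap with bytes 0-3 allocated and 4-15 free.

Op 1: a = malloc(2) -> a = 0; heap: [0-1 ALLOC][2-53 FREE]
Op 2: a = realloc(a, 22) -> a = 0; heap: [0-21 ALLOC][22-53 FREE]
Op 3: free(a) -> (freed a); heap: [0-53 FREE]
Op 4: b = malloc(15) -> b = 0; heap: [0-14 ALLOC][15-53 FREE]
Op 5: b = realloc(b, 18) -> b = 0; heap: [0-17 ALLOC][18-53 FREE]

Answer: [0-17 ALLOC][18-53 FREE]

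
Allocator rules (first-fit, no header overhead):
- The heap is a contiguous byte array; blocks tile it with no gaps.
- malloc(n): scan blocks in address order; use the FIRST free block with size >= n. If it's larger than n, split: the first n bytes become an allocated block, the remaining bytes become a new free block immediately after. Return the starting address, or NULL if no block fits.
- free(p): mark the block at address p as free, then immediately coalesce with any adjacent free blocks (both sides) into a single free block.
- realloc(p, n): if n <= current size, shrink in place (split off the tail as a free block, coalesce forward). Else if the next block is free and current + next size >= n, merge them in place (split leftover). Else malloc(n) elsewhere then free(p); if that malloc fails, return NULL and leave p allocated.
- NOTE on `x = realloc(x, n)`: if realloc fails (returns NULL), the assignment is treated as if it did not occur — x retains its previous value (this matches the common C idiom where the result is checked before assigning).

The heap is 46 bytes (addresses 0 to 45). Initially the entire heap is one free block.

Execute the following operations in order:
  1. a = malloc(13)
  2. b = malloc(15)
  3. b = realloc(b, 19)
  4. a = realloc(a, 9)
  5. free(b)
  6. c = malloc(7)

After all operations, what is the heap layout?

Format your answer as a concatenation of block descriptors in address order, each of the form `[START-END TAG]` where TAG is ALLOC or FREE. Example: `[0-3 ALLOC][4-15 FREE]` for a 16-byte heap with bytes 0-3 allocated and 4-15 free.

Op 1: a = malloc(13) -> a = 0; heap: [0-12 ALLOC][13-45 FREE]
Op 2: b = malloc(15) -> b = 13; heap: [0-12 ALLOC][13-27 ALLOC][28-45 FREE]
Op 3: b = realloc(b, 19) -> b = 13; heap: [0-12 ALLOC][13-31 ALLOC][32-45 FREE]
Op 4: a = realloc(a, 9) -> a = 0; heap: [0-8 ALLOC][9-12 FREE][13-31 ALLOC][32-45 FREE]
Op 5: free(b) -> (freed b); heap: [0-8 ALLOC][9-45 FREE]
Op 6: c = malloc(7) -> c = 9; heap: [0-8 ALLOC][9-15 ALLOC][16-45 FREE]

Answer: [0-8 ALLOC][9-15 ALLOC][16-45 FREE]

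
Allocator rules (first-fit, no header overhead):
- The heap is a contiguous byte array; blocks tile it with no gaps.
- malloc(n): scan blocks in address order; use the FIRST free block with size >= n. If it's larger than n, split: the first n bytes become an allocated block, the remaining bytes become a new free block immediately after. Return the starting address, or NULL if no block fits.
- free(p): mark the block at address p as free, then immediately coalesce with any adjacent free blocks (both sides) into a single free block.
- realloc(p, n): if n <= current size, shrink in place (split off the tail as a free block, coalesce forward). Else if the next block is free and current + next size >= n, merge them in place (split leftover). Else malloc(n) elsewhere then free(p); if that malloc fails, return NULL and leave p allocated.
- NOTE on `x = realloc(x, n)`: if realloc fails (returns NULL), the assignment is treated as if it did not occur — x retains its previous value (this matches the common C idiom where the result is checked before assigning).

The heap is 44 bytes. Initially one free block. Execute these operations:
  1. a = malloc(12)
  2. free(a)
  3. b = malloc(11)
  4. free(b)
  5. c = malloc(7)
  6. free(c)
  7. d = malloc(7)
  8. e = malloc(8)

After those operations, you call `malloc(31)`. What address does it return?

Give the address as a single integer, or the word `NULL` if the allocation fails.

Answer: NULL

Derivation:
Op 1: a = malloc(12) -> a = 0; heap: [0-11 ALLOC][12-43 FREE]
Op 2: free(a) -> (freed a); heap: [0-43 FREE]
Op 3: b = malloc(11) -> b = 0; heap: [0-10 ALLOC][11-43 FREE]
Op 4: free(b) -> (freed b); heap: [0-43 FREE]
Op 5: c = malloc(7) -> c = 0; heap: [0-6 ALLOC][7-43 FREE]
Op 6: free(c) -> (freed c); heap: [0-43 FREE]
Op 7: d = malloc(7) -> d = 0; heap: [0-6 ALLOC][7-43 FREE]
Op 8: e = malloc(8) -> e = 7; heap: [0-6 ALLOC][7-14 ALLOC][15-43 FREE]
malloc(31): first-fit scan over [0-6 ALLOC][7-14 ALLOC][15-43 FREE] -> NULL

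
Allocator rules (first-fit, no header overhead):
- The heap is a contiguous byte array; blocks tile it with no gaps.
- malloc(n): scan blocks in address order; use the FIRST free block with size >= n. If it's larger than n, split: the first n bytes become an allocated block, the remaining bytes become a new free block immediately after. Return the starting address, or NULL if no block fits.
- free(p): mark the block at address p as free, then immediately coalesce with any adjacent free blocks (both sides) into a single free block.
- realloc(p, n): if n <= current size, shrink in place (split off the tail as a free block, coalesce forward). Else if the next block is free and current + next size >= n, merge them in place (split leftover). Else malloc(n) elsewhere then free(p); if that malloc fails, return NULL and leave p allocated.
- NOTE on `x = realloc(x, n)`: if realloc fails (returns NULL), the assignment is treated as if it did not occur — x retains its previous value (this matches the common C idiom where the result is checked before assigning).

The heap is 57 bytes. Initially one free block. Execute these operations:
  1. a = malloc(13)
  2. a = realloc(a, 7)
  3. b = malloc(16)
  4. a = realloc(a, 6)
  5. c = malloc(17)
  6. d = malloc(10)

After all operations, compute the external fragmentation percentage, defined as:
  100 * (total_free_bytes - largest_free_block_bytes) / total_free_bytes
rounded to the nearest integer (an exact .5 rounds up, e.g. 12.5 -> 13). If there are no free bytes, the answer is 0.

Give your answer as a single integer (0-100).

Op 1: a = malloc(13) -> a = 0; heap: [0-12 ALLOC][13-56 FREE]
Op 2: a = realloc(a, 7) -> a = 0; heap: [0-6 ALLOC][7-56 FREE]
Op 3: b = malloc(16) -> b = 7; heap: [0-6 ALLOC][7-22 ALLOC][23-56 FREE]
Op 4: a = realloc(a, 6) -> a = 0; heap: [0-5 ALLOC][6-6 FREE][7-22 ALLOC][23-56 FREE]
Op 5: c = malloc(17) -> c = 23; heap: [0-5 ALLOC][6-6 FREE][7-22 ALLOC][23-39 ALLOC][40-56 FREE]
Op 6: d = malloc(10) -> d = 40; heap: [0-5 ALLOC][6-6 FREE][7-22 ALLOC][23-39 ALLOC][40-49 ALLOC][50-56 FREE]
Free blocks: [1 7] total_free=8 largest=7 -> 100*(8-7)/8 = 100/8 = 12.5 -> rounds to 13

Answer: 13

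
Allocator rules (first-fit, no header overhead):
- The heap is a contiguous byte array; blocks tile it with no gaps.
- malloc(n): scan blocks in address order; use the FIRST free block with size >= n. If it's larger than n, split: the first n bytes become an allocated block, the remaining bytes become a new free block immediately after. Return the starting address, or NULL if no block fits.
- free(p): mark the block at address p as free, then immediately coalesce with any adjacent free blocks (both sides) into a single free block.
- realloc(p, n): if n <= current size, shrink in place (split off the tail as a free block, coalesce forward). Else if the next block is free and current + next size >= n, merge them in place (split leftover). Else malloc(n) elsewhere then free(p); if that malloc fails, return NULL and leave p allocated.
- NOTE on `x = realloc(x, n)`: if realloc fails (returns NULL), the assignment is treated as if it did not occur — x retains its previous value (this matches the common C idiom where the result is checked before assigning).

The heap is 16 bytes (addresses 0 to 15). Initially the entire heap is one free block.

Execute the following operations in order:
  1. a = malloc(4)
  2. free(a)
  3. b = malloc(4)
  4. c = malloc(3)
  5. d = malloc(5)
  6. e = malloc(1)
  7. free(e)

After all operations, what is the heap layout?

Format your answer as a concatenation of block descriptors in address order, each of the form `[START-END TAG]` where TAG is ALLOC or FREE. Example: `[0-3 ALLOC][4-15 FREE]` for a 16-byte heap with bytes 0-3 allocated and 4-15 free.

Op 1: a = malloc(4) -> a = 0; heap: [0-3 ALLOC][4-15 FREE]
Op 2: free(a) -> (freed a); heap: [0-15 FREE]
Op 3: b = malloc(4) -> b = 0; heap: [0-3 ALLOC][4-15 FREE]
Op 4: c = malloc(3) -> c = 4; heap: [0-3 ALLOC][4-6 ALLOC][7-15 FREE]
Op 5: d = malloc(5) -> d = 7; heap: [0-3 ALLOC][4-6 ALLOC][7-11 ALLOC][12-15 FREE]
Op 6: e = malloc(1) -> e = 12; heap: [0-3 ALLOC][4-6 ALLOC][7-11 ALLOC][12-12 ALLOC][13-15 FREE]
Op 7: free(e) -> (freed e); heap: [0-3 ALLOC][4-6 ALLOC][7-11 ALLOC][12-15 FREE]

Answer: [0-3 ALLOC][4-6 ALLOC][7-11 ALLOC][12-15 FREE]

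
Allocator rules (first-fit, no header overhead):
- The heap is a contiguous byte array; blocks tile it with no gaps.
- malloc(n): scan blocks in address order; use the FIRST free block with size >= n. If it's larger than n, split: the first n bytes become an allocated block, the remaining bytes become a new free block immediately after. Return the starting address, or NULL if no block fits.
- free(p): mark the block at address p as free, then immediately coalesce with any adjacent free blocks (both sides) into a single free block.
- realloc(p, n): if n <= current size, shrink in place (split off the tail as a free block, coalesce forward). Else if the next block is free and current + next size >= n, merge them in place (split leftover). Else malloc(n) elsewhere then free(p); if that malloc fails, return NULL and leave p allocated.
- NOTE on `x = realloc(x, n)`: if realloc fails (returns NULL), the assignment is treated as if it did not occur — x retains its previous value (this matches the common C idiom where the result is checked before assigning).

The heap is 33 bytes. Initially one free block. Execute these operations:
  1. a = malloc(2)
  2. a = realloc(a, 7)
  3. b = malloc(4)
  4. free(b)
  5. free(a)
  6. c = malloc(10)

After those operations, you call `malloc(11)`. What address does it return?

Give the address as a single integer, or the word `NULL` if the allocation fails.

Answer: 10

Derivation:
Op 1: a = malloc(2) -> a = 0; heap: [0-1 ALLOC][2-32 FREE]
Op 2: a = realloc(a, 7) -> a = 0; heap: [0-6 ALLOC][7-32 FREE]
Op 3: b = malloc(4) -> b = 7; heap: [0-6 ALLOC][7-10 ALLOC][11-32 FREE]
Op 4: free(b) -> (freed b); heap: [0-6 ALLOC][7-32 FREE]
Op 5: free(a) -> (freed a); heap: [0-32 FREE]
Op 6: c = malloc(10) -> c = 0; heap: [0-9 ALLOC][10-32 FREE]
malloc(11): first-fit scan over [0-9 ALLOC][10-32 FREE] -> 10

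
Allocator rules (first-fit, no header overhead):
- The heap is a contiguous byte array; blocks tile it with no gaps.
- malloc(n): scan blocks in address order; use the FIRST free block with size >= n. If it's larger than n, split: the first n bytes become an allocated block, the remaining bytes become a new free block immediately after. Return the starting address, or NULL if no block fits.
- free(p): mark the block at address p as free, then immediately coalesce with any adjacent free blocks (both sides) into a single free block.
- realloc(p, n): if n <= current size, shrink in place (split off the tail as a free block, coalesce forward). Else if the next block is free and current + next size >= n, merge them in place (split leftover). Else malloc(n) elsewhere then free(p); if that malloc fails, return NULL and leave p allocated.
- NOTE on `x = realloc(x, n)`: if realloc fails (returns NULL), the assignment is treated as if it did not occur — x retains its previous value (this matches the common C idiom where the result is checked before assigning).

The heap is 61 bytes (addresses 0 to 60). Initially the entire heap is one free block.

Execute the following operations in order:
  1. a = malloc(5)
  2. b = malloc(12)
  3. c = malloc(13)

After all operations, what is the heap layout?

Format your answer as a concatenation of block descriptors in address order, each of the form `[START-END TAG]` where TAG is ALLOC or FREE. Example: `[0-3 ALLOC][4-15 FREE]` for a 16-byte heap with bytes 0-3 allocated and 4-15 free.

Answer: [0-4 ALLOC][5-16 ALLOC][17-29 ALLOC][30-60 FREE]

Derivation:
Op 1: a = malloc(5) -> a = 0; heap: [0-4 ALLOC][5-60 FREE]
Op 2: b = malloc(12) -> b = 5; heap: [0-4 ALLOC][5-16 ALLOC][17-60 FREE]
Op 3: c = malloc(13) -> c = 17; heap: [0-4 ALLOC][5-16 ALLOC][17-29 ALLOC][30-60 FREE]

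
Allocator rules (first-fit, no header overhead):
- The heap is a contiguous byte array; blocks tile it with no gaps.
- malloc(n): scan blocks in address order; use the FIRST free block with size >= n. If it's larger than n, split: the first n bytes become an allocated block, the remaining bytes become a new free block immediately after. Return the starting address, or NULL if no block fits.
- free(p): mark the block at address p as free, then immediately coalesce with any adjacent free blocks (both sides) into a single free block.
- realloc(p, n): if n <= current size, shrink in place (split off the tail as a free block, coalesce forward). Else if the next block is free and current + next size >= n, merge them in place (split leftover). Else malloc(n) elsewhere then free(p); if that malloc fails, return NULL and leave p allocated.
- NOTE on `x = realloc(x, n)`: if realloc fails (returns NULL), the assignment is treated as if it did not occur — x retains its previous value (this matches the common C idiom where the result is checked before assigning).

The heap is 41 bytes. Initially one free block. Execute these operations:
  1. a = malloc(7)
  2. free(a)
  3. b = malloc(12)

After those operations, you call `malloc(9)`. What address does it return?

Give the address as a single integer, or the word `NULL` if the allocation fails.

Answer: 12

Derivation:
Op 1: a = malloc(7) -> a = 0; heap: [0-6 ALLOC][7-40 FREE]
Op 2: free(a) -> (freed a); heap: [0-40 FREE]
Op 3: b = malloc(12) -> b = 0; heap: [0-11 ALLOC][12-40 FREE]
malloc(9): first-fit scan over [0-11 ALLOC][12-40 FREE] -> 12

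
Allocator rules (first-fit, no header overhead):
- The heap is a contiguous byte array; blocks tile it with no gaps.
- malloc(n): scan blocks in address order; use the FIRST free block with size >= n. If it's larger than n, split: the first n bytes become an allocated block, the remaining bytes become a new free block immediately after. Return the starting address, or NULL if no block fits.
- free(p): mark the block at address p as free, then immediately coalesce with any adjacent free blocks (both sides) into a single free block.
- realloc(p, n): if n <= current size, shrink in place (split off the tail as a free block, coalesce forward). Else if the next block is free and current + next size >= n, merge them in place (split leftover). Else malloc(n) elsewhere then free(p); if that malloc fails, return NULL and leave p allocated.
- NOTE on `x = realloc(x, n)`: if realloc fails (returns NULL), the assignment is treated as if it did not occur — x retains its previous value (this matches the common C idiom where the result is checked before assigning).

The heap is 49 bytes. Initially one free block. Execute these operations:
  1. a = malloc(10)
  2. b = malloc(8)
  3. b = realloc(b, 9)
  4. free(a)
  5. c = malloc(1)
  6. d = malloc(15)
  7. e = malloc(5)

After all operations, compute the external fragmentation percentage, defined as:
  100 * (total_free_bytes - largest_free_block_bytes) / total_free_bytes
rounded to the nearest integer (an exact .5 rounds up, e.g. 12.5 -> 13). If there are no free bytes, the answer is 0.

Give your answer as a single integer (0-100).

Answer: 21

Derivation:
Op 1: a = malloc(10) -> a = 0; heap: [0-9 ALLOC][10-48 FREE]
Op 2: b = malloc(8) -> b = 10; heap: [0-9 ALLOC][10-17 ALLOC][18-48 FREE]
Op 3: b = realloc(b, 9) -> b = 10; heap: [0-9 ALLOC][10-18 ALLOC][19-48 FREE]
Op 4: free(a) -> (freed a); heap: [0-9 FREE][10-18 ALLOC][19-48 FREE]
Op 5: c = malloc(1) -> c = 0; heap: [0-0 ALLOC][1-9 FREE][10-18 ALLOC][19-48 FREE]
Op 6: d = malloc(15) -> d = 19; heap: [0-0 ALLOC][1-9 FREE][10-18 ALLOC][19-33 ALLOC][34-48 FREE]
Op 7: e = malloc(5) -> e = 1; heap: [0-0 ALLOC][1-5 ALLOC][6-9 FREE][10-18 ALLOC][19-33 ALLOC][34-48 FREE]
Free blocks: [4 15] total_free=19 largest=15 -> 100*(19-15)/19 = 400/19 ≈ 21.053 -> rounds to 21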